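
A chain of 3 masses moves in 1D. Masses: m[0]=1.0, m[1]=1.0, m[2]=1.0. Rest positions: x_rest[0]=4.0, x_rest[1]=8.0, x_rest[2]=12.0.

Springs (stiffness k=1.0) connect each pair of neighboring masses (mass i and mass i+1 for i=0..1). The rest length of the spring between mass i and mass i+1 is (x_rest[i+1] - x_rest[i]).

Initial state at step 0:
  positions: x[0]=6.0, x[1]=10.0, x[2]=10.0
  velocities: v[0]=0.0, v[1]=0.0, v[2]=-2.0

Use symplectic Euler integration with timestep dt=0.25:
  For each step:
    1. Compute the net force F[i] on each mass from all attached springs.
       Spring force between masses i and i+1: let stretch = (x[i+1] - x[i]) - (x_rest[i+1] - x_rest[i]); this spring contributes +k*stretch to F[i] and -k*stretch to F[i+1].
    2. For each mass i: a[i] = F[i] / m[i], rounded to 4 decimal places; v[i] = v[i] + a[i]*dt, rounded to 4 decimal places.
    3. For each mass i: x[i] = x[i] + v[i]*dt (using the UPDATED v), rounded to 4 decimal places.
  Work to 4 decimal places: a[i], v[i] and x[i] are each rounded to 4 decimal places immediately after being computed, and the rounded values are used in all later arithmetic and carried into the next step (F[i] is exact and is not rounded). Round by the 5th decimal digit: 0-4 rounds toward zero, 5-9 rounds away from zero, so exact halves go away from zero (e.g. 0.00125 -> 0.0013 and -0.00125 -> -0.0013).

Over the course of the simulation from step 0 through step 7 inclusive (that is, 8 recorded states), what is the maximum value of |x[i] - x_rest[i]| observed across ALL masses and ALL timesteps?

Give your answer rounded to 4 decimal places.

Answer: 2.2500

Derivation:
Step 0: x=[6.0000 10.0000 10.0000] v=[0.0000 0.0000 -2.0000]
Step 1: x=[6.0000 9.7500 9.7500] v=[0.0000 -1.0000 -1.0000]
Step 2: x=[5.9844 9.2656 9.7500] v=[-0.0625 -1.9375 0.0000]
Step 3: x=[5.9239 8.6064 9.9697] v=[-0.2422 -2.6367 0.8789]
Step 4: x=[5.7810 7.8648 10.3542] v=[-0.5716 -2.9665 1.5381]
Step 5: x=[5.5183 7.1485 10.8332] v=[-1.0507 -2.8651 1.9158]
Step 6: x=[5.1075 6.5606 11.3319] v=[-1.6432 -2.3515 1.9946]
Step 7: x=[4.5375 6.1801 11.7824] v=[-2.2799 -1.5220 1.8018]
Max displacement = 2.2500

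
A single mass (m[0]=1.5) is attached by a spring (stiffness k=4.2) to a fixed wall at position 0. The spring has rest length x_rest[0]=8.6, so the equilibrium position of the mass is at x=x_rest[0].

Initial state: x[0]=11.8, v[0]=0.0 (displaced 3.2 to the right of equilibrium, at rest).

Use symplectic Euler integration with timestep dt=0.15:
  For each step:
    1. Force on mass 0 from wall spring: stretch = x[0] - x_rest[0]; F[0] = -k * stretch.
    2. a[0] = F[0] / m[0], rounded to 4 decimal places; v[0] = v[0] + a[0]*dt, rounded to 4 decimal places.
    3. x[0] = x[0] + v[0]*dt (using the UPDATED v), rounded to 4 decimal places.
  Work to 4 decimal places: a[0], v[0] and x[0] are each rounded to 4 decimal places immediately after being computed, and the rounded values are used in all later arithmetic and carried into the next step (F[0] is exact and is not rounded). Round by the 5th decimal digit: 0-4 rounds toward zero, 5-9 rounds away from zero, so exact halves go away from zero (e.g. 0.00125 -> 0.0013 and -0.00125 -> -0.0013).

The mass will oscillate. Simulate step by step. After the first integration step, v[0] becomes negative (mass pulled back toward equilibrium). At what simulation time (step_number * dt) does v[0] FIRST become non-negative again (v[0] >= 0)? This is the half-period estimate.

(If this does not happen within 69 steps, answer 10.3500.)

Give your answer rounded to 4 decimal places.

Answer: 1.9500

Derivation:
Step 0: x=[11.8000] v=[0.0000]
Step 1: x=[11.5984] v=[-1.3440]
Step 2: x=[11.2079] v=[-2.6033]
Step 3: x=[10.6531] v=[-3.6986]
Step 4: x=[9.9690] v=[-4.5609]
Step 5: x=[9.1986] v=[-5.1359]
Step 6: x=[8.3905] v=[-5.3873]
Step 7: x=[7.5956] v=[-5.2993]
Step 8: x=[6.8640] v=[-4.8775]
Step 9: x=[6.2417] v=[-4.1484]
Step 10: x=[5.7680] v=[-3.1579]
Step 11: x=[5.4727] v=[-1.9685]
Step 12: x=[5.3745] v=[-0.6550]
Step 13: x=[5.4795] v=[0.6997]
First v>=0 after going negative at step 13, time=1.9500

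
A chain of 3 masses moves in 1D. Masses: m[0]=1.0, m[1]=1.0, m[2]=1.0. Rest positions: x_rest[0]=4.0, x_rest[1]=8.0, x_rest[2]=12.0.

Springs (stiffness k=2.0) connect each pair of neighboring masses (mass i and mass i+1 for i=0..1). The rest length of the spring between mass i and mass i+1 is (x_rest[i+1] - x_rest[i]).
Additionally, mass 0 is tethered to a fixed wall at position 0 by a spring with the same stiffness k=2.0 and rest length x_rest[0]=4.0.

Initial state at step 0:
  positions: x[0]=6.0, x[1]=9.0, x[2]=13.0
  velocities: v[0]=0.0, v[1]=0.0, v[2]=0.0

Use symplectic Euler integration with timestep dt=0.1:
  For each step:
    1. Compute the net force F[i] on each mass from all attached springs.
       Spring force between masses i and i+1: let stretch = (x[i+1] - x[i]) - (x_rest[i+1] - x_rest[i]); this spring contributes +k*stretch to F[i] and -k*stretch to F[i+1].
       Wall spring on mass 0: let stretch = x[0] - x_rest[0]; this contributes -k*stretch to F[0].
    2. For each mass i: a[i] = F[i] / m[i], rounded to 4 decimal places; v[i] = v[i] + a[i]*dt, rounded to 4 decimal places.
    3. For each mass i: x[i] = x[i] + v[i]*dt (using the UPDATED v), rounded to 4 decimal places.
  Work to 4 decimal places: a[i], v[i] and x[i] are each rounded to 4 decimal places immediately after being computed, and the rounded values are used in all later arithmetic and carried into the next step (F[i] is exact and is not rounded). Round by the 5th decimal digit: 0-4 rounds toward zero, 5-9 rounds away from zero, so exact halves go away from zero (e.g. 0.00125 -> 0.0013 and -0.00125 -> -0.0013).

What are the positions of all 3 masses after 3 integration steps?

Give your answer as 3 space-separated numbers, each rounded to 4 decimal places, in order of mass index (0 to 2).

Answer: 5.6539 9.1101 13.0020

Derivation:
Step 0: x=[6.0000 9.0000 13.0000] v=[0.0000 0.0000 0.0000]
Step 1: x=[5.9400 9.0200 13.0000] v=[-0.6000 0.2000 0.0000]
Step 2: x=[5.8228 9.0580 13.0004] v=[-1.1720 0.3800 0.0040]
Step 3: x=[5.6539 9.1101 13.0020] v=[-1.6895 0.5214 0.0155]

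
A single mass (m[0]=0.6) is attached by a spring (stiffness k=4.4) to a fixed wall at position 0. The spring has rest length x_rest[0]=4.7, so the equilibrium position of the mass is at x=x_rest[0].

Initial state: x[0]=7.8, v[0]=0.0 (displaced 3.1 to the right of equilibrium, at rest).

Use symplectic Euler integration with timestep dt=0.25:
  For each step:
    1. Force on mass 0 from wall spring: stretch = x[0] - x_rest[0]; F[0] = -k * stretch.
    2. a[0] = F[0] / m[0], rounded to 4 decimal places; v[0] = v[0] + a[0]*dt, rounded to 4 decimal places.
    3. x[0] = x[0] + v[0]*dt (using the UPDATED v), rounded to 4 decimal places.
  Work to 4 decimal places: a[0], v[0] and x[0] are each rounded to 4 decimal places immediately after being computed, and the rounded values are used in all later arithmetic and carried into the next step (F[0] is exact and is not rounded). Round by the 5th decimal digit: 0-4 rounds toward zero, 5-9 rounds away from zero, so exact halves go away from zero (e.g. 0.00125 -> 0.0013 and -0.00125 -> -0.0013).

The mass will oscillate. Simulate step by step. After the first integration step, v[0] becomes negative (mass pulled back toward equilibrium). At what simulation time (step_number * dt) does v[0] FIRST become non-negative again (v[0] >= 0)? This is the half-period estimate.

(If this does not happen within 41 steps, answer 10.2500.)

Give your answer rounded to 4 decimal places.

Answer: 1.2500

Derivation:
Step 0: x=[7.8000] v=[0.0000]
Step 1: x=[6.3792] v=[-5.6833]
Step 2: x=[4.1888] v=[-8.7618]
Step 3: x=[2.2327] v=[-7.8246]
Step 4: x=[1.4074] v=[-3.3012]
Step 5: x=[2.0912] v=[2.7352]
First v>=0 after going negative at step 5, time=1.2500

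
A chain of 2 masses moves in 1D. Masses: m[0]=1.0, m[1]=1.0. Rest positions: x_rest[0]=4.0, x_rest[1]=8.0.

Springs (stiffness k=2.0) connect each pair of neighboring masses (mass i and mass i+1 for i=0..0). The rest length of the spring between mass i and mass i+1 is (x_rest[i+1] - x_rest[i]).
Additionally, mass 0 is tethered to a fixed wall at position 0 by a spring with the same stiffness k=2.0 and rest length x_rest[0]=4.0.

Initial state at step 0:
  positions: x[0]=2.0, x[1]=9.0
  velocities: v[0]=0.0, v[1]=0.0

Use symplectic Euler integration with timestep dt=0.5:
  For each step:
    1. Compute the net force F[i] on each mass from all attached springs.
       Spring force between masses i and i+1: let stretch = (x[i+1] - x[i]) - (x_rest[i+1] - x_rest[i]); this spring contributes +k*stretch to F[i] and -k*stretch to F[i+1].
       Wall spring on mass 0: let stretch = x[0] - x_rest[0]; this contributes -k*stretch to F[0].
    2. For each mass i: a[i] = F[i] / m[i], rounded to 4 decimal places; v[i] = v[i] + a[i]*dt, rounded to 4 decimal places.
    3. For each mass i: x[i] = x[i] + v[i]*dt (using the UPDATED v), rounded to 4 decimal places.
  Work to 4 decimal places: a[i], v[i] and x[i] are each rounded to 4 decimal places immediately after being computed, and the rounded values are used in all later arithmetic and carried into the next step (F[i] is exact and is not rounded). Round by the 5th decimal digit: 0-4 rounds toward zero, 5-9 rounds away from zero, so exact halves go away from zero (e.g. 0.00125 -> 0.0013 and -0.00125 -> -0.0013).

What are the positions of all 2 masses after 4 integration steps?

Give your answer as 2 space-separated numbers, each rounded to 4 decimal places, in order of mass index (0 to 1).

Step 0: x=[2.0000 9.0000] v=[0.0000 0.0000]
Step 1: x=[4.5000 7.5000] v=[5.0000 -3.0000]
Step 2: x=[6.2500 6.5000] v=[3.5000 -2.0000]
Step 3: x=[5.0000 7.3750] v=[-2.5000 1.7500]
Step 4: x=[2.4375 9.0625] v=[-5.1250 3.3750]

Answer: 2.4375 9.0625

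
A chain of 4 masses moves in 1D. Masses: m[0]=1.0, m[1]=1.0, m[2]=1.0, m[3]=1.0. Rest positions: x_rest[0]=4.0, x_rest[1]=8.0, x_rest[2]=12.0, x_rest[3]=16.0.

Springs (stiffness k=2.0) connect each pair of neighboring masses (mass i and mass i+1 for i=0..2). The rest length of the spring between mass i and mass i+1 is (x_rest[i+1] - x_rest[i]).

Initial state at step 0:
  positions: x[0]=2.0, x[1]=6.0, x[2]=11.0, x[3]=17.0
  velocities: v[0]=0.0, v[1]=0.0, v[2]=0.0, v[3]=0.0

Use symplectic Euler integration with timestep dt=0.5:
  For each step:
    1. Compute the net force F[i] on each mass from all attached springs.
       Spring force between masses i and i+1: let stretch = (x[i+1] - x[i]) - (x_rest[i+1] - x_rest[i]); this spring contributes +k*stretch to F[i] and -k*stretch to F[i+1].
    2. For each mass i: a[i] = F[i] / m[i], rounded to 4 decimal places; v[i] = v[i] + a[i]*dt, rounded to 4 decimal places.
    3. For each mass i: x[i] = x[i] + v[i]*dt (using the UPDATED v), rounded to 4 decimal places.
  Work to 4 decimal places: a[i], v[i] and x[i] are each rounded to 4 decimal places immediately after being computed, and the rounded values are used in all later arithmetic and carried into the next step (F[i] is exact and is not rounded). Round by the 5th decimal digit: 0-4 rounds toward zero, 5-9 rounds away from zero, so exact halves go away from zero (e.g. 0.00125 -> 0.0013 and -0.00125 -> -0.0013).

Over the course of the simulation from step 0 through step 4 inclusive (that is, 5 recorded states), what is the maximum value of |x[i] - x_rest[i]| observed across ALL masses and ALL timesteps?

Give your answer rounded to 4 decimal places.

Step 0: x=[2.0000 6.0000 11.0000 17.0000] v=[0.0000 0.0000 0.0000 0.0000]
Step 1: x=[2.0000 6.5000 11.5000 16.0000] v=[0.0000 1.0000 1.0000 -2.0000]
Step 2: x=[2.2500 7.2500 11.7500 14.7500] v=[0.5000 1.5000 0.5000 -2.5000]
Step 3: x=[3.0000 7.7500 11.2500 14.0000] v=[1.5000 1.0000 -1.0000 -1.5000]
Step 4: x=[4.1250 7.6250 10.3750 13.8750] v=[2.2500 -0.2500 -1.7500 -0.2500]
Max displacement = 2.1250

Answer: 2.1250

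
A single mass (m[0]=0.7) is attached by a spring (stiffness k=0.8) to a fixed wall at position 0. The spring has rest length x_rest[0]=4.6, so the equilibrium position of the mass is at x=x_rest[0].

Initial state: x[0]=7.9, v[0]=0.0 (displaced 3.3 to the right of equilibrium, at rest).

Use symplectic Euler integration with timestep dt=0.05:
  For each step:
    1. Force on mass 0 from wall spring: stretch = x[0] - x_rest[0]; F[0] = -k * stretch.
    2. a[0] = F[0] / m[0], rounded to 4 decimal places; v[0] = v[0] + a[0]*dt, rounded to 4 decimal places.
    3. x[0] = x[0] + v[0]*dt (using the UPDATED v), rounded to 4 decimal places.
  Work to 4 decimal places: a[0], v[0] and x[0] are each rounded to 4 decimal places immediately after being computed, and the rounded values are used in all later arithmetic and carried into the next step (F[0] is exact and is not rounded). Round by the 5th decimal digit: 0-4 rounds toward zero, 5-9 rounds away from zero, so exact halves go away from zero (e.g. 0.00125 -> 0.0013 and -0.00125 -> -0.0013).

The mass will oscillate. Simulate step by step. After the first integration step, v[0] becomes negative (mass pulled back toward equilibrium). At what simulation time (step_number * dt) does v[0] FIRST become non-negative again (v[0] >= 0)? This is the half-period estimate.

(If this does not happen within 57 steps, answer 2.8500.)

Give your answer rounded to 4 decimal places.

Answer: 2.8500

Derivation:
Step 0: x=[7.9000] v=[0.0000]
Step 1: x=[7.8906] v=[-0.1886]
Step 2: x=[7.8718] v=[-0.3766]
Step 3: x=[7.8436] v=[-0.5636]
Step 4: x=[7.8062] v=[-0.7490]
Step 5: x=[7.7596] v=[-0.9322]
Step 6: x=[7.7040] v=[-1.1128]
Step 7: x=[7.6395] v=[-1.2902]
Step 8: x=[7.5663] v=[-1.4639]
Step 9: x=[7.4846] v=[-1.6334]
Step 10: x=[7.3947] v=[-1.7982]
Step 11: x=[7.2968] v=[-1.9579]
Step 12: x=[7.1912] v=[-2.1120]
Step 13: x=[7.0782] v=[-2.2601]
Step 14: x=[6.9581] v=[-2.4017]
Step 15: x=[6.8313] v=[-2.5365]
Step 16: x=[6.6981] v=[-2.6640]
Step 17: x=[6.5589] v=[-2.7839]
Step 18: x=[6.4141] v=[-2.8958]
Step 19: x=[6.2641] v=[-2.9995]
Step 20: x=[6.1094] v=[-3.0946]
Step 21: x=[5.9504] v=[-3.1809]
Step 22: x=[5.7875] v=[-3.2581]
Step 23: x=[5.6212] v=[-3.3260]
Step 24: x=[5.4520] v=[-3.3844]
Step 25: x=[5.2803] v=[-3.4331]
Step 26: x=[5.1067] v=[-3.4720]
Step 27: x=[4.9317] v=[-3.5010]
Step 28: x=[4.7557] v=[-3.5200]
Step 29: x=[4.5793] v=[-3.5289]
Step 30: x=[4.4029] v=[-3.5277]
Step 31: x=[4.2271] v=[-3.5164]
Step 32: x=[4.0523] v=[-3.4951]
Step 33: x=[3.8791] v=[-3.4638]
Step 34: x=[3.7080] v=[-3.4226]
Step 35: x=[3.5394] v=[-3.3716]
Step 36: x=[3.3739] v=[-3.3110]
Step 37: x=[3.2119] v=[-3.2409]
Step 38: x=[3.0538] v=[-3.1616]
Step 39: x=[2.9001] v=[-3.0732]
Step 40: x=[2.7513] v=[-2.9761]
Step 41: x=[2.6078] v=[-2.8705]
Step 42: x=[2.4700] v=[-2.7567]
Step 43: x=[2.3383] v=[-2.6350]
Step 44: x=[2.2130] v=[-2.5058]
Step 45: x=[2.0945] v=[-2.3694]
Step 46: x=[1.9832] v=[-2.2262]
Step 47: x=[1.8794] v=[-2.0767]
Step 48: x=[1.7833] v=[-1.9212]
Step 49: x=[1.6953] v=[-1.7602]
Step 50: x=[1.6156] v=[-1.5942]
Step 51: x=[1.5444] v=[-1.4237]
Step 52: x=[1.4819] v=[-1.2491]
Step 53: x=[1.4284] v=[-1.0709]
Step 54: x=[1.3839] v=[-0.8897]
Step 55: x=[1.3486] v=[-0.7059]
Step 56: x=[1.3226] v=[-0.5201]
Step 57: x=[1.3060] v=[-0.3328]
v[0] did not become non-negative within 57 steps; using fallback time=2.8500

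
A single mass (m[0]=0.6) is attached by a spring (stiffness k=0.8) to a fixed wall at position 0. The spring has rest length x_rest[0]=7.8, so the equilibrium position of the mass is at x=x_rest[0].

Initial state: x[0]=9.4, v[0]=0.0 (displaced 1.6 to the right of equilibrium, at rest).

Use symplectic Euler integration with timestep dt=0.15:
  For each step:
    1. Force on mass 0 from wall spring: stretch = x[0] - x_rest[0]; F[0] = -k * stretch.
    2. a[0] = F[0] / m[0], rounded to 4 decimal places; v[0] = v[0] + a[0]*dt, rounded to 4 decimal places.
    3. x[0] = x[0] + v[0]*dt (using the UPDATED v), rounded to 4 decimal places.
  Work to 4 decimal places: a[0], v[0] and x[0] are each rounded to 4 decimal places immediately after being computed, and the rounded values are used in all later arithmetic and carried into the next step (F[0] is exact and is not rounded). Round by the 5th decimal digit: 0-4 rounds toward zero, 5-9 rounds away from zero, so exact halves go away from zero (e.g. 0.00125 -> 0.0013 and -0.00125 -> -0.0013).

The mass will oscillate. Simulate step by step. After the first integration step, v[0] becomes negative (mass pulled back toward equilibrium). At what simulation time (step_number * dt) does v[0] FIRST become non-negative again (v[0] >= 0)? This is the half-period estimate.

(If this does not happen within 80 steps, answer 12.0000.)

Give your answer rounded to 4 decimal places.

Answer: 2.8500

Derivation:
Step 0: x=[9.4000] v=[0.0000]
Step 1: x=[9.3520] v=[-0.3200]
Step 2: x=[9.2574] v=[-0.6304]
Step 3: x=[9.1191] v=[-0.9219]
Step 4: x=[8.9412] v=[-1.1857]
Step 5: x=[8.7291] v=[-1.4139]
Step 6: x=[8.4891] v=[-1.5997]
Step 7: x=[8.2285] v=[-1.7375]
Step 8: x=[7.9550] v=[-1.8232]
Step 9: x=[7.6769] v=[-1.8542]
Step 10: x=[7.4025] v=[-1.8296]
Step 11: x=[7.1400] v=[-1.7501]
Step 12: x=[6.8973] v=[-1.6181]
Step 13: x=[6.6817] v=[-1.4376]
Step 14: x=[6.4996] v=[-1.2139]
Step 15: x=[6.3565] v=[-0.9538]
Step 16: x=[6.2567] v=[-0.6651]
Step 17: x=[6.2032] v=[-0.3564]
Step 18: x=[6.1977] v=[-0.0370]
Step 19: x=[6.2402] v=[0.2835]
First v>=0 after going negative at step 19, time=2.8500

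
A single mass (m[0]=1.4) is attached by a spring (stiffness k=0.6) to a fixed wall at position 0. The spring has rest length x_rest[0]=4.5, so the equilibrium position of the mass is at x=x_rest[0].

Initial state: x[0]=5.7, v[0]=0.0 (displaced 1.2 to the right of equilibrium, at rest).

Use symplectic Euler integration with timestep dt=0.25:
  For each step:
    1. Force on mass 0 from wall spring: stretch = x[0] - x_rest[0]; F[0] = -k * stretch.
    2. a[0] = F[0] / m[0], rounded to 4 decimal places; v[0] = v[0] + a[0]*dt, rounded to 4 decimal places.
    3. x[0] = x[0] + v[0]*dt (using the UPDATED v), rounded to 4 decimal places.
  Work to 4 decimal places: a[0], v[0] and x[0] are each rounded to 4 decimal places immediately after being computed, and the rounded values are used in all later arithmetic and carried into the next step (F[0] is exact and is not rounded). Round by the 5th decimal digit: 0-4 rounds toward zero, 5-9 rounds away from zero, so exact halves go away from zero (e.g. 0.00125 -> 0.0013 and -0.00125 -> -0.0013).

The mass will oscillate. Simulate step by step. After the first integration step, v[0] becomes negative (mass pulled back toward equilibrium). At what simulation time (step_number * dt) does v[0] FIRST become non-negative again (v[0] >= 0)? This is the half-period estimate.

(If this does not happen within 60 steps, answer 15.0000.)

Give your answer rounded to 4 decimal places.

Step 0: x=[5.7000] v=[0.0000]
Step 1: x=[5.6679] v=[-0.1286]
Step 2: x=[5.6045] v=[-0.2537]
Step 3: x=[5.5115] v=[-0.3721]
Step 4: x=[5.3914] v=[-0.4805]
Step 5: x=[5.2474] v=[-0.5760]
Step 6: x=[5.0834] v=[-0.6561]
Step 7: x=[4.9038] v=[-0.7186]
Step 8: x=[4.7133] v=[-0.7619]
Step 9: x=[4.5171] v=[-0.7848]
Step 10: x=[4.3205] v=[-0.7866]
Step 11: x=[4.1287] v=[-0.7674]
Step 12: x=[3.9468] v=[-0.7276]
Step 13: x=[3.7797] v=[-0.6683]
Step 14: x=[3.6319] v=[-0.5911]
Step 15: x=[3.5074] v=[-0.4981]
Step 16: x=[3.4095] v=[-0.3918]
Step 17: x=[3.3408] v=[-0.2750]
Step 18: x=[3.3031] v=[-0.1508]
Step 19: x=[3.2975] v=[-0.0226]
Step 20: x=[3.3241] v=[0.1063]
First v>=0 after going negative at step 20, time=5.0000

Answer: 5.0000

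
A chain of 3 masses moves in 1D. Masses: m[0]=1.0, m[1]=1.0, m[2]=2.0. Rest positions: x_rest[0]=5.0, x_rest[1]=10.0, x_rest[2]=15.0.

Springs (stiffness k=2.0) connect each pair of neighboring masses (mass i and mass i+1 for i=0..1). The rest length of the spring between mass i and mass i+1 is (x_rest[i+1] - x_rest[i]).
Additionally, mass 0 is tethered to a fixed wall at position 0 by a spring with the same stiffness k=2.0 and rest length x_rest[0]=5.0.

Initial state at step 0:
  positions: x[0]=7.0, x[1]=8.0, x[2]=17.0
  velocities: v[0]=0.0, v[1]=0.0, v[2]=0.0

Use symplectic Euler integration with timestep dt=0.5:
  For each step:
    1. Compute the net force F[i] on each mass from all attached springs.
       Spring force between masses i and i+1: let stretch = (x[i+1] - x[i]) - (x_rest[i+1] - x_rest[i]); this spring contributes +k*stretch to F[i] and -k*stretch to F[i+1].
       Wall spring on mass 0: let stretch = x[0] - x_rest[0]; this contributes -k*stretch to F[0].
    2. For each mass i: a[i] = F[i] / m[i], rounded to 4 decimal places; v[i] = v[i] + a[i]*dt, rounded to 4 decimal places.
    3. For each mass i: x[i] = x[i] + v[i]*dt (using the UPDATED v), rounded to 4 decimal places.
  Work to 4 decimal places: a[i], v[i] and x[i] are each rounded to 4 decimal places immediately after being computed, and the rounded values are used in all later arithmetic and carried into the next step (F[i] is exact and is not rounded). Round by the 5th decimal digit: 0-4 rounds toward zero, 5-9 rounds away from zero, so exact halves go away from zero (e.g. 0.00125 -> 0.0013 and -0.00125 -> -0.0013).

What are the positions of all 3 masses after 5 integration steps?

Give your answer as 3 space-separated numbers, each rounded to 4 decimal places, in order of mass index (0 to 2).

Step 0: x=[7.0000 8.0000 17.0000] v=[0.0000 0.0000 0.0000]
Step 1: x=[4.0000 12.0000 16.0000] v=[-6.0000 8.0000 -2.0000]
Step 2: x=[3.0000 14.0000 15.2500] v=[-2.0000 4.0000 -1.5000]
Step 3: x=[6.0000 11.1250 15.4375] v=[6.0000 -5.7500 0.3750]
Step 4: x=[8.5625 7.8438 15.7969] v=[5.1250 -6.5625 0.7188]
Step 5: x=[6.4844 8.8985 15.4180] v=[-4.1562 2.1093 -0.7578]

Answer: 6.4844 8.8985 15.4180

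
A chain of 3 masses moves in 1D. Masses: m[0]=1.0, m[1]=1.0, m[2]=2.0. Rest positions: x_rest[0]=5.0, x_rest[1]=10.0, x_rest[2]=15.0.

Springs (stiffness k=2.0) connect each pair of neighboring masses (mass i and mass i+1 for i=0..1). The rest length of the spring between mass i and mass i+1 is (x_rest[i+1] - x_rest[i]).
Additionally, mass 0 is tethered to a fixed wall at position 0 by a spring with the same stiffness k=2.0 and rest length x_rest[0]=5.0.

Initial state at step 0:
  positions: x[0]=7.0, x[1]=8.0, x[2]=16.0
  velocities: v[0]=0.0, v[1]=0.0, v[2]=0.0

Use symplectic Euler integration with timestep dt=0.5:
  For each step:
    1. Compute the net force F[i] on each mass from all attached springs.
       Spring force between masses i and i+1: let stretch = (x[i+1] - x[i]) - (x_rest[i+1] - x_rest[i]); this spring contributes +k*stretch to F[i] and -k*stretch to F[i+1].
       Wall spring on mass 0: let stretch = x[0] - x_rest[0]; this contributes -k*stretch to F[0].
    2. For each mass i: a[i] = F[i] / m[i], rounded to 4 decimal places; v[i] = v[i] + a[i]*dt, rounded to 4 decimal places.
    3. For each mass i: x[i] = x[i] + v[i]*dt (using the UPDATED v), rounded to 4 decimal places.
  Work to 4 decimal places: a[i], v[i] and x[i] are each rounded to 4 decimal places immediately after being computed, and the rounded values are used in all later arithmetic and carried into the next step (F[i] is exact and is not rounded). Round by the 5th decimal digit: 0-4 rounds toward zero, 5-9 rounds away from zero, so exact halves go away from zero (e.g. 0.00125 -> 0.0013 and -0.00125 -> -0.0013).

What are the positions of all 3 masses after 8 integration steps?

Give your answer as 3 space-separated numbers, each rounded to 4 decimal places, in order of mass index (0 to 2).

Answer: 5.7942 8.5057 15.0428

Derivation:
Step 0: x=[7.0000 8.0000 16.0000] v=[0.0000 0.0000 0.0000]
Step 1: x=[4.0000 11.5000 15.2500] v=[-6.0000 7.0000 -1.5000]
Step 2: x=[2.7500 13.1250 14.8125] v=[-2.5000 3.2500 -0.8750]
Step 3: x=[5.3125 10.4063 15.2032] v=[5.1250 -5.4375 0.7813]
Step 4: x=[7.7657 7.5391 15.6447] v=[4.9063 -5.7344 0.8829]
Step 5: x=[6.2227 8.8380 15.3098] v=[-3.0860 2.5978 -0.6699]
Step 6: x=[2.8760 12.0652 14.6069] v=[-6.6934 6.4543 -1.4058]
Step 7: x=[2.6859 11.9686 14.5186] v=[-0.3802 -0.1932 -0.1767]
Step 8: x=[5.7942 8.5057 15.0428] v=[6.2166 -6.9259 1.0483]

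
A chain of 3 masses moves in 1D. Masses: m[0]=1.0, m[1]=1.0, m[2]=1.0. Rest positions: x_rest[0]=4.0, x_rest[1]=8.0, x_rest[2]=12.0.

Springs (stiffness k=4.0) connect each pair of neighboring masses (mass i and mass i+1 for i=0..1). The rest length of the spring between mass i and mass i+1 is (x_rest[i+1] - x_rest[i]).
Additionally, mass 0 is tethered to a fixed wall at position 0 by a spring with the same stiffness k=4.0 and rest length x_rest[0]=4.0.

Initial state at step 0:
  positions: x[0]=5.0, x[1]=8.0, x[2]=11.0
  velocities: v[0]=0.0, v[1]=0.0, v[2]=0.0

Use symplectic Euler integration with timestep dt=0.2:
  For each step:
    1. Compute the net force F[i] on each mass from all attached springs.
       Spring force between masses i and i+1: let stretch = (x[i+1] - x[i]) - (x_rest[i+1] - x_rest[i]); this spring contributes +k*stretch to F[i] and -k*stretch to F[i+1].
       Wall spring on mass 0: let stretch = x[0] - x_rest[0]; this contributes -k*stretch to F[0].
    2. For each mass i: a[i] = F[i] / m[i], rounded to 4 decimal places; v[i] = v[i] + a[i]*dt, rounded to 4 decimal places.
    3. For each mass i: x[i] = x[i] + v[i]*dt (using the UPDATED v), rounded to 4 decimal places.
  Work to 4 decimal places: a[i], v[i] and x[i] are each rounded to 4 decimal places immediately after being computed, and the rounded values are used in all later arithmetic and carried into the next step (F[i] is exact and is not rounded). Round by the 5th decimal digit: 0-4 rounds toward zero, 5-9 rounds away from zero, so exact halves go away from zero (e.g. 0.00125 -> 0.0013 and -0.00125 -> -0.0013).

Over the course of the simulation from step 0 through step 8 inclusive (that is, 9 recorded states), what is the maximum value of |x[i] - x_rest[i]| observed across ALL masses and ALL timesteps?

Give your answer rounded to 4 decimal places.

Step 0: x=[5.0000 8.0000 11.0000] v=[0.0000 0.0000 0.0000]
Step 1: x=[4.6800 8.0000 11.1600] v=[-1.6000 0.0000 0.8000]
Step 2: x=[4.1424 7.9744 11.4544] v=[-2.6880 -0.1280 1.4720]
Step 3: x=[3.5551 7.8925 11.8320] v=[-2.9363 -0.4096 1.8880]
Step 4: x=[3.0930 7.7469 12.2193] v=[-2.3105 -0.7279 1.9364]
Step 5: x=[2.8806 7.5723 12.5310] v=[-1.0618 -0.8731 1.5585]
Step 6: x=[2.9580 7.4404 12.6893] v=[0.3871 -0.6595 0.7915]
Step 7: x=[3.2793 7.4311 12.6478] v=[1.6066 -0.0463 -0.2076]
Step 8: x=[3.7402 7.5922 12.4116] v=[2.3046 0.8056 -1.1810]
Max displacement = 1.1194

Answer: 1.1194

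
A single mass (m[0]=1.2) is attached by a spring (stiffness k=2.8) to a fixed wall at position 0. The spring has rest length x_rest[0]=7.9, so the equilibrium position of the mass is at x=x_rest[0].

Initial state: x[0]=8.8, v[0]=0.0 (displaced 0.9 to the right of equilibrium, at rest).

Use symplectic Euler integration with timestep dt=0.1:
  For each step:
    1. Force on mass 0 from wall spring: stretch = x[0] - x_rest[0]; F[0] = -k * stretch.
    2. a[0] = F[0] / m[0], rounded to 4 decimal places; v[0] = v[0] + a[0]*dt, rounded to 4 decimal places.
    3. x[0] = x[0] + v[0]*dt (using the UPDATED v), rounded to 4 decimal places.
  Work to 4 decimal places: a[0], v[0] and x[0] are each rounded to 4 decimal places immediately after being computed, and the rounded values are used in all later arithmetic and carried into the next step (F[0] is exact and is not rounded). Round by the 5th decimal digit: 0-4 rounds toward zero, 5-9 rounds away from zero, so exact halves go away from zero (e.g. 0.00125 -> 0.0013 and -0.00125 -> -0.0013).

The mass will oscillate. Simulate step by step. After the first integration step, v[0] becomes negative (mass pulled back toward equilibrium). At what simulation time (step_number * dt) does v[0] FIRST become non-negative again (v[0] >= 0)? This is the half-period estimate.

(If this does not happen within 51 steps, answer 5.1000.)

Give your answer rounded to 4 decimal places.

Answer: 2.1000

Derivation:
Step 0: x=[8.8000] v=[0.0000]
Step 1: x=[8.7790] v=[-0.2100]
Step 2: x=[8.7375] v=[-0.4151]
Step 3: x=[8.6765] v=[-0.6105]
Step 4: x=[8.5973] v=[-0.7917]
Step 5: x=[8.5019] v=[-0.9544]
Step 6: x=[8.3924] v=[-1.0948]
Step 7: x=[8.2714] v=[-1.2097]
Step 8: x=[8.1418] v=[-1.2964]
Step 9: x=[8.0065] v=[-1.3528]
Step 10: x=[7.8687] v=[-1.3777]
Step 11: x=[7.7317] v=[-1.3704]
Step 12: x=[7.5986] v=[-1.3311]
Step 13: x=[7.4725] v=[-1.2608]
Step 14: x=[7.3564] v=[-1.1611]
Step 15: x=[7.2530] v=[-1.0343]
Step 16: x=[7.1647] v=[-0.8833]
Step 17: x=[7.0935] v=[-0.7117]
Step 18: x=[7.0412] v=[-0.5235]
Step 19: x=[7.0089] v=[-0.3231]
Step 20: x=[6.9974] v=[-0.1152]
Step 21: x=[7.0069] v=[0.0954]
First v>=0 after going negative at step 21, time=2.1000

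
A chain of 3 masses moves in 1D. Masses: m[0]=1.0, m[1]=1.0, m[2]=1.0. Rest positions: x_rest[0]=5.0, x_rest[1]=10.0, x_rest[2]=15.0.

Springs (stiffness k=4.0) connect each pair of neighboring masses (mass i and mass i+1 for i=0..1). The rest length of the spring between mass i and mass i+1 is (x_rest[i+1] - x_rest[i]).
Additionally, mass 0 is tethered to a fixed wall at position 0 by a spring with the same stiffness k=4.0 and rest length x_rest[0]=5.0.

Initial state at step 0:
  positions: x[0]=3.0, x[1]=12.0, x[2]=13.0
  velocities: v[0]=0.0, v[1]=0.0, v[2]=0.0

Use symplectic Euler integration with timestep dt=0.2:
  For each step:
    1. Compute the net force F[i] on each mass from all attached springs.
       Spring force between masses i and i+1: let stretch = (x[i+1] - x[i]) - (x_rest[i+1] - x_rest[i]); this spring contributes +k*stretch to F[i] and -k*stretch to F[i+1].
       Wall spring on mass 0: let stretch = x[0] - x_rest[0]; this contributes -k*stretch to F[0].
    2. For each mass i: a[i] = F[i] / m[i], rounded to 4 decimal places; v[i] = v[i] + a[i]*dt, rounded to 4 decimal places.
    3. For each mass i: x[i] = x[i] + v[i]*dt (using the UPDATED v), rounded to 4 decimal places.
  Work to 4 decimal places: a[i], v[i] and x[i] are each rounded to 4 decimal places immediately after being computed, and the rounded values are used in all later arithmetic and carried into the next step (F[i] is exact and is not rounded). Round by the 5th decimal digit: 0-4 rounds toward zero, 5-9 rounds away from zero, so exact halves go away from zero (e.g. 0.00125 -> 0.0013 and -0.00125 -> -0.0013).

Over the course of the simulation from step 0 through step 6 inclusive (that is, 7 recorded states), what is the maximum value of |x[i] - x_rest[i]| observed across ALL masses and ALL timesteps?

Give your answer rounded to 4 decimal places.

Step 0: x=[3.0000 12.0000 13.0000] v=[0.0000 0.0000 0.0000]
Step 1: x=[3.9600 10.7200 13.6400] v=[4.8000 -6.4000 3.2000]
Step 2: x=[5.3680 8.8256 14.6128] v=[7.0400 -9.4720 4.8640]
Step 3: x=[6.4703 7.3039 15.4596] v=[5.5117 -7.6083 4.2342]
Step 4: x=[6.6708 6.9538 15.8015] v=[1.0023 -1.7506 1.7096]
Step 5: x=[5.8492 7.9740 15.5278] v=[-4.1079 5.1012 -1.3686]
Step 6: x=[4.4317 9.8629 14.8455] v=[-7.0874 9.4444 -3.4116]
Max displacement = 3.0462

Answer: 3.0462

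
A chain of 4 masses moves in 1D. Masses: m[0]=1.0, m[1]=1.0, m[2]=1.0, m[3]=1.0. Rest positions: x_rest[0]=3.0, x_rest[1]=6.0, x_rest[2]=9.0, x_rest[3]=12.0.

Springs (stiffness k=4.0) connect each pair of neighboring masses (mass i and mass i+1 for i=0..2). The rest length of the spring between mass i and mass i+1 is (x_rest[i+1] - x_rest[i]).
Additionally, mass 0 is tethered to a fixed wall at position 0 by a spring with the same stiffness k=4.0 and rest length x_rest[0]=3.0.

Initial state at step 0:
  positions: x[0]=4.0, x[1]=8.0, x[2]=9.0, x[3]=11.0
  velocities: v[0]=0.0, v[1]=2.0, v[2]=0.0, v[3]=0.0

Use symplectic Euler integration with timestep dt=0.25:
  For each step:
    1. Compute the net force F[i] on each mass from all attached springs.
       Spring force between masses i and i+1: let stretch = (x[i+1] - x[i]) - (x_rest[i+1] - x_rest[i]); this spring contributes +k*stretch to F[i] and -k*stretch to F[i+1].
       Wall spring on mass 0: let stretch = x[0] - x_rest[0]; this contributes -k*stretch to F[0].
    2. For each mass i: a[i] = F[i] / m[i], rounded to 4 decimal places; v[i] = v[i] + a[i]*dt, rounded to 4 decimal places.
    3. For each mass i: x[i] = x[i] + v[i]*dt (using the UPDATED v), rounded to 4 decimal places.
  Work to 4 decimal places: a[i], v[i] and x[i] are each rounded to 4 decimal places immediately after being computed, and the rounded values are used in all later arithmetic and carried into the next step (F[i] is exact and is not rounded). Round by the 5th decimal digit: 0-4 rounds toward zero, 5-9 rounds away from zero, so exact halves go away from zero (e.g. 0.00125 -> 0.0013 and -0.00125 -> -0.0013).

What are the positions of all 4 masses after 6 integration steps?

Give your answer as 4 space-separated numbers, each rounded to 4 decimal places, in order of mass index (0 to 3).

Step 0: x=[4.0000 8.0000 9.0000 11.0000] v=[0.0000 2.0000 0.0000 0.0000]
Step 1: x=[4.0000 7.7500 9.2500 11.2500] v=[0.0000 -1.0000 1.0000 1.0000]
Step 2: x=[3.9375 6.9375 9.6250 11.7500] v=[-0.2500 -3.2500 1.5000 2.0000]
Step 3: x=[3.6406 6.0469 9.8594 12.4688] v=[-1.1875 -3.5625 0.9375 2.8750]
Step 4: x=[3.0352 5.5078 9.7930 13.2852] v=[-2.4218 -2.1563 -0.2656 3.2656]
Step 5: x=[2.2891 5.4219 9.5284 13.9786] v=[-2.9844 -0.3437 -1.0586 2.7734]
Step 6: x=[1.7539 5.5794 9.3497 14.3094] v=[-2.1407 0.6300 -0.7149 1.3232]

Answer: 1.7539 5.5794 9.3497 14.3094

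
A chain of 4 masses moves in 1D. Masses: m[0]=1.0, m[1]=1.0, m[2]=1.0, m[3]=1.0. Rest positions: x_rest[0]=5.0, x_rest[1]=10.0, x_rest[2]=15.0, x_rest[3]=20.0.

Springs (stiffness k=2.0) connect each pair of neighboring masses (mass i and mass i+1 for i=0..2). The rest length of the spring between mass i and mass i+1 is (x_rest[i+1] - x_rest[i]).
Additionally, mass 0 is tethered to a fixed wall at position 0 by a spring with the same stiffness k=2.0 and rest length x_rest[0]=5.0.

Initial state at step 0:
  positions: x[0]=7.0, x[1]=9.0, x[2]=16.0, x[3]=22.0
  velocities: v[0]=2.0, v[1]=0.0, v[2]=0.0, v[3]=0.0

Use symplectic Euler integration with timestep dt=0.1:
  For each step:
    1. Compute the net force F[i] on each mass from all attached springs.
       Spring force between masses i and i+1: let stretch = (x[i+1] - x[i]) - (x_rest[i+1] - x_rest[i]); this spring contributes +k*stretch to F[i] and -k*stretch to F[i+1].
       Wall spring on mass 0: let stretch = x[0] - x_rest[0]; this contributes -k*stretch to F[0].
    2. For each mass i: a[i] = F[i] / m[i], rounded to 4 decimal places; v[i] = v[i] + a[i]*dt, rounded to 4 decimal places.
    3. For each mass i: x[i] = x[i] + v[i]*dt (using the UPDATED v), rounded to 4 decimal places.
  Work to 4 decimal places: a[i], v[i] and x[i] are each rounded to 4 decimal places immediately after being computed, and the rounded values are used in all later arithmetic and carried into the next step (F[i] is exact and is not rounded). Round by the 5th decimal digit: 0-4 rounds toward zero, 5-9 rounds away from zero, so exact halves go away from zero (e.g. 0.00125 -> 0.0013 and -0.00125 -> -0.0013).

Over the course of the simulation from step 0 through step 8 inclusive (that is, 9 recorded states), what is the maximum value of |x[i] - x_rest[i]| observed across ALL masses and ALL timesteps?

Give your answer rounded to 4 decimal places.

Answer: 2.1000

Derivation:
Step 0: x=[7.0000 9.0000 16.0000 22.0000] v=[2.0000 0.0000 0.0000 0.0000]
Step 1: x=[7.1000 9.1000 15.9800 21.9800] v=[1.0000 1.0000 -0.2000 -0.2000]
Step 2: x=[7.0980 9.2976 15.9424 21.9400] v=[-0.0200 1.9760 -0.3760 -0.4000]
Step 3: x=[6.9980 9.5841 15.8919 21.8801] v=[-0.9997 2.8650 -0.5054 -0.5995]
Step 4: x=[6.8098 9.9450 15.8350 21.8004] v=[-1.8821 3.6093 -0.5693 -0.7971]
Step 5: x=[6.5481 10.3610 15.7796 21.7014] v=[-2.6170 4.1603 -0.5542 -0.9902]
Step 6: x=[6.2317 10.8091 15.7342 21.5839] v=[-3.1640 4.4814 -0.4536 -1.1746]
Step 7: x=[5.8822 11.2642 15.7073 21.4495] v=[-3.4949 4.5509 -0.2687 -1.3445]
Step 8: x=[5.5227 11.7005 15.7064 21.3002] v=[-3.5949 4.3631 -0.0089 -1.4929]
Max displacement = 2.1000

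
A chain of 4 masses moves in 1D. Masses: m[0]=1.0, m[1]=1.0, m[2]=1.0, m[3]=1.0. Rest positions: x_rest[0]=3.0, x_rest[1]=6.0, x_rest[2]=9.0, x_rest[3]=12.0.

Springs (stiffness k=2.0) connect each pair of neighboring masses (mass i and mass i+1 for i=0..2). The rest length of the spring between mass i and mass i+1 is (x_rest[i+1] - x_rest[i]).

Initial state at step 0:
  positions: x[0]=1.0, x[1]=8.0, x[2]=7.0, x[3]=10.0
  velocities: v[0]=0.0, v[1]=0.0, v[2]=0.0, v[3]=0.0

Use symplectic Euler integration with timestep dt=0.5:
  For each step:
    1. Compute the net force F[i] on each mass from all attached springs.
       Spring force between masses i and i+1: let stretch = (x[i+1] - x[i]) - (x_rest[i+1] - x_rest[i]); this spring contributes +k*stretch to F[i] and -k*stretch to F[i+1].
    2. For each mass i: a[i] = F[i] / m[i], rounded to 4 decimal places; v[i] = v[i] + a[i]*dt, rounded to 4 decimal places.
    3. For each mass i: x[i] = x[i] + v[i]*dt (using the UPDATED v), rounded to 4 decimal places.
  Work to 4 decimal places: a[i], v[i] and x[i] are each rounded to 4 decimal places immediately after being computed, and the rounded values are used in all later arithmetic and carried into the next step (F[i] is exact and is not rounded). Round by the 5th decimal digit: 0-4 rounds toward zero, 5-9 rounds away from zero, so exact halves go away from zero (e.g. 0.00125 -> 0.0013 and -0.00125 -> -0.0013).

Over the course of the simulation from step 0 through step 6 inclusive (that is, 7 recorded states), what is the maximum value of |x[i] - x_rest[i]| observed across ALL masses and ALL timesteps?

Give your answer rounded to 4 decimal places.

Answer: 4.0000

Derivation:
Step 0: x=[1.0000 8.0000 7.0000 10.0000] v=[0.0000 0.0000 0.0000 0.0000]
Step 1: x=[3.0000 4.0000 9.0000 10.0000] v=[4.0000 -8.0000 4.0000 0.0000]
Step 2: x=[4.0000 2.0000 9.0000 11.0000] v=[2.0000 -4.0000 0.0000 2.0000]
Step 3: x=[2.5000 4.5000 6.5000 12.5000] v=[-3.0000 5.0000 -5.0000 3.0000]
Step 4: x=[0.5000 7.0000 6.0000 12.5000] v=[-4.0000 5.0000 -1.0000 0.0000]
Step 5: x=[0.2500 5.7500 9.2500 10.7500] v=[-0.5000 -2.5000 6.5000 -3.5000]
Step 6: x=[1.2500 3.5000 11.5000 9.7500] v=[2.0000 -4.5000 4.5000 -2.0000]
Max displacement = 4.0000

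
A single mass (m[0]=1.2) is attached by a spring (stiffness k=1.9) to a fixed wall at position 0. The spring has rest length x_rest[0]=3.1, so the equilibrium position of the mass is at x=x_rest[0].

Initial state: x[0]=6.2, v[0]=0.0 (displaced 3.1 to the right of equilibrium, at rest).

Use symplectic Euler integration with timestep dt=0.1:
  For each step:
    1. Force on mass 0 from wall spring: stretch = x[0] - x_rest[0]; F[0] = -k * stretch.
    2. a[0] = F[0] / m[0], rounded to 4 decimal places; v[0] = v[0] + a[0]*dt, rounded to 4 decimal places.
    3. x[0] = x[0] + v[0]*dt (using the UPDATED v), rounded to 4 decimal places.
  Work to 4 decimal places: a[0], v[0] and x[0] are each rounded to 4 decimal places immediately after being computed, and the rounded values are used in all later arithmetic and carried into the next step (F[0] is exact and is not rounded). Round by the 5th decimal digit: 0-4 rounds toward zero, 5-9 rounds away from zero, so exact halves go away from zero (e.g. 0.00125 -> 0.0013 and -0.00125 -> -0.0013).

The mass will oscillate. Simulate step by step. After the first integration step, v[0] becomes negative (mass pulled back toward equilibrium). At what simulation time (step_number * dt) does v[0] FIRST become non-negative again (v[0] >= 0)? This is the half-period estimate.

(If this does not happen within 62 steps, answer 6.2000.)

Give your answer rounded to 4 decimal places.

Step 0: x=[6.2000] v=[0.0000]
Step 1: x=[6.1509] v=[-0.4908]
Step 2: x=[6.0535] v=[-0.9739]
Step 3: x=[5.9094] v=[-1.4415]
Step 4: x=[5.7208] v=[-1.8863]
Step 5: x=[5.4907] v=[-2.3013]
Step 6: x=[5.2227] v=[-2.6798]
Step 7: x=[4.9211] v=[-3.0159]
Step 8: x=[4.5907] v=[-3.3042]
Step 9: x=[4.2367] v=[-3.5402]
Step 10: x=[3.8647] v=[-3.7202]
Step 11: x=[3.4806] v=[-3.8413]
Step 12: x=[3.0904] v=[-3.9016]
Step 13: x=[2.7004] v=[-3.9001]
Step 14: x=[2.3167] v=[-3.8368]
Step 15: x=[1.9454] v=[-3.7128]
Step 16: x=[1.5924] v=[-3.5300]
Step 17: x=[1.2633] v=[-3.2913]
Step 18: x=[0.9633] v=[-3.0005]
Step 19: x=[0.6971] v=[-2.6622]
Step 20: x=[0.4689] v=[-2.2817]
Step 21: x=[0.2824] v=[-1.8651]
Step 22: x=[0.1405] v=[-1.4190]
Step 23: x=[0.0455] v=[-0.9504]
Step 24: x=[-0.0012] v=[-0.4668]
Step 25: x=[0.0012] v=[0.0242]
First v>=0 after going negative at step 25, time=2.5000

Answer: 2.5000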